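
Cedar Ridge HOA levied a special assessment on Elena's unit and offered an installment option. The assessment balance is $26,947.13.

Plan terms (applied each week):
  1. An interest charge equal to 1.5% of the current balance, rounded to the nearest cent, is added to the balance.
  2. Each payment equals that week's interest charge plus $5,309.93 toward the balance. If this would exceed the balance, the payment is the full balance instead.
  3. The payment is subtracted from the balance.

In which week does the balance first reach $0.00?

Week 1: opening $26,947.13; interest $404.21 → $27,351.34; payment $5,714.14; balance $21,637.20
Week 2: opening $21,637.20; interest $324.56 → $21,961.76; payment $5,634.49; balance $16,327.27
Week 3: opening $16,327.27; interest $244.91 → $16,572.18; payment $5,554.84; balance $11,017.34
Week 4: opening $11,017.34; interest $165.26 → $11,182.60; payment $5,475.19; balance $5,707.41
Week 5: opening $5,707.41; interest $85.61 → $5,793.02; payment $5,395.54; balance $397.48
Week 6: opening $397.48; interest $5.96 → $403.44; payment $403.44; balance $0.00
Balance reaches $0.00 in week 6.

6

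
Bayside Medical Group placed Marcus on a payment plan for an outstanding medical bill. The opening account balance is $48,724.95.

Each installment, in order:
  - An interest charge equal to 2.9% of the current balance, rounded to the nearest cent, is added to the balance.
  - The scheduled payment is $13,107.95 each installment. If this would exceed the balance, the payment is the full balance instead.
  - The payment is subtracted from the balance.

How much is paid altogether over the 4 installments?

$52,302.49

Installment 1: $48,724.95 +$1,413.02 interest = $50,137.97; pay $13,107.95 → $37,030.02
Installment 2: $37,030.02 +$1,073.87 interest = $38,103.89; pay $13,107.95 → $24,995.94
Installment 3: $24,995.94 +$724.88 interest = $25,720.82; pay $13,107.95 → $12,612.87
Installment 4: $12,612.87 +$365.77 interest = $12,978.64; pay $12,978.64 → $0.00
Total paid: $52,302.49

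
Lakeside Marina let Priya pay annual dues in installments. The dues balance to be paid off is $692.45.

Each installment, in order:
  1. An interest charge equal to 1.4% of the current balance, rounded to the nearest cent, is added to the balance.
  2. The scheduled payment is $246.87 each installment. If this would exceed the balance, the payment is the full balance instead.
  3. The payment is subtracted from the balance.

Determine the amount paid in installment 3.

$217.78

Installment 1: $692.45 +$9.69 interest = $702.14; pay $246.87 → $455.27
Installment 2: $455.27 +$6.37 interest = $461.64; pay $246.87 → $214.77
Installment 3: $214.77 +$3.01 interest = $217.78; pay $217.78 → $0.00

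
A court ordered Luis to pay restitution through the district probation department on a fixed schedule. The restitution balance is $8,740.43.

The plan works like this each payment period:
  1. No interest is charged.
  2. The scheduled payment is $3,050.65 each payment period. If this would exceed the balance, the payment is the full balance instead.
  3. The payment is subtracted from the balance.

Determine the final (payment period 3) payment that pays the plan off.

$2,639.13

# | Opening | Payment | End bal
1 | $8,740.43 | $3,050.65 | $5,689.78
2 | $5,689.78 | $3,050.65 | $2,639.13
3 | $2,639.13 | $2,639.13 | $0.00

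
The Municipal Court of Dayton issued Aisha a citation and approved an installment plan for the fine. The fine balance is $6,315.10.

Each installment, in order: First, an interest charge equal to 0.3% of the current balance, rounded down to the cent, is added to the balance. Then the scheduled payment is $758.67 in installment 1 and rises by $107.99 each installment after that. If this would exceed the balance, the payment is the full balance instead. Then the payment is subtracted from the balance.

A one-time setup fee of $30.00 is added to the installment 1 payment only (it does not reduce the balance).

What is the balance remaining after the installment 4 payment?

Installment 1: opening $6,315.10; interest $18.94 → $6,334.04; payment $758.67 (+ $30.00 fee); balance $5,575.37
Installment 2: opening $5,575.37; interest $16.72 → $5,592.09; payment $866.66; balance $4,725.43
Installment 3: opening $4,725.43; interest $14.17 → $4,739.60; payment $974.65; balance $3,764.95
Installment 4: opening $3,764.95; interest $11.29 → $3,776.24; payment $1,082.64; balance $2,693.60

$2,693.60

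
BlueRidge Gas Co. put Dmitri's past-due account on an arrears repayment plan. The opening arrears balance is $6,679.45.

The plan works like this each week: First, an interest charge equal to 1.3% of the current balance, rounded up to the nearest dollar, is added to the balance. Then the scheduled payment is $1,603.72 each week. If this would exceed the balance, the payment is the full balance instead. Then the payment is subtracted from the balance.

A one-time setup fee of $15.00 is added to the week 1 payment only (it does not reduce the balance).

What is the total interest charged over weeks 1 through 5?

Week 1: $6,679.45 +$87.00 interest = $6,766.45; pay $1,603.72 (+ $15.00 fee) → $5,162.73
Week 2: $5,162.73 +$68.00 interest = $5,230.73; pay $1,603.72 → $3,627.01
Week 3: $3,627.01 +$48.00 interest = $3,675.01; pay $1,603.72 → $2,071.29
Week 4: $2,071.29 +$27.00 interest = $2,098.29; pay $1,603.72 → $494.57
Week 5: $494.57 +$7.00 interest = $501.57; pay $501.57 → $0.00
Total interest: $87.00 + $68.00 + $48.00 + $27.00 + $7.00 = $237.00

$237.00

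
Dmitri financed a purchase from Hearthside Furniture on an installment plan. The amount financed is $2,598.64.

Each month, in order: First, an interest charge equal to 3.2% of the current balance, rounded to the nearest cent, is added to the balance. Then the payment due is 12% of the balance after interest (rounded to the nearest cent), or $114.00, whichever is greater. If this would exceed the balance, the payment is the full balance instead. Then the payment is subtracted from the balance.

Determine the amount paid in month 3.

Month 1: $2,598.64 +$83.16 interest = $2,681.80; pay $321.82 → $2,359.98
Month 2: $2,359.98 +$75.52 interest = $2,435.50; pay $292.26 → $2,143.24
Month 3: $2,143.24 +$68.58 interest = $2,211.82; pay $265.42 → $1,946.40

$265.42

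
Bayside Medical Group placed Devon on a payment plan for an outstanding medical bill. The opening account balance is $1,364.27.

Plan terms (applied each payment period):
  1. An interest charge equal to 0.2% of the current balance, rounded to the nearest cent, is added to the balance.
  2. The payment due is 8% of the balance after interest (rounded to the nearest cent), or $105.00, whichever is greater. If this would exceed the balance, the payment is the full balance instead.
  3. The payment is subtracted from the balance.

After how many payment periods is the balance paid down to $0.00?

14

Payment period 1: opening $1,364.27; interest $2.73 → $1,367.00; payment $109.36; balance $1,257.64
Payment period 2: opening $1,257.64; interest $2.52 → $1,260.16; payment $105.00; balance $1,155.16
Payment period 3: opening $1,155.16; interest $2.31 → $1,157.47; payment $105.00; balance $1,052.47
Payment period 4: opening $1,052.47; interest $2.10 → $1,054.57; payment $105.00; balance $949.57
Payment period 5: opening $949.57; interest $1.90 → $951.47; payment $105.00; balance $846.47
Payment period 6: opening $846.47; interest $1.69 → $848.16; payment $105.00; balance $743.16
Payment period 7: opening $743.16; interest $1.49 → $744.65; payment $105.00; balance $639.65
Payment period 8: opening $639.65; interest $1.28 → $640.93; payment $105.00; balance $535.93
Payment period 9: opening $535.93; interest $1.07 → $537.00; payment $105.00; balance $432.00
Payment period 10: opening $432.00; interest $0.86 → $432.86; payment $105.00; balance $327.86
Payment period 11: opening $327.86; interest $0.66 → $328.52; payment $105.00; balance $223.52
Payment period 12: opening $223.52; interest $0.45 → $223.97; payment $105.00; balance $118.97
Payment period 13: opening $118.97; interest $0.24 → $119.21; payment $105.00; balance $14.21
Payment period 14: opening $14.21; interest $0.03 → $14.24; payment $14.24; balance $0.00
Balance reaches $0.00 in payment period 14.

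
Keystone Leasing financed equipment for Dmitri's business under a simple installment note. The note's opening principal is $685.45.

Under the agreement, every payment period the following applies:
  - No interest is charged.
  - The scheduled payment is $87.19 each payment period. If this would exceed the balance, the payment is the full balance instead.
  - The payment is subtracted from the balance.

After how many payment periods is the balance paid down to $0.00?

8

Payment period 1: opening $685.45; payment $87.19; balance $598.26
Payment period 2: opening $598.26; payment $87.19; balance $511.07
Payment period 3: opening $511.07; payment $87.19; balance $423.88
Payment period 4: opening $423.88; payment $87.19; balance $336.69
Payment period 5: opening $336.69; payment $87.19; balance $249.50
Payment period 6: opening $249.50; payment $87.19; balance $162.31
Payment period 7: opening $162.31; payment $87.19; balance $75.12
Payment period 8: opening $75.12; payment $75.12; balance $0.00
Balance reaches $0.00 in payment period 8.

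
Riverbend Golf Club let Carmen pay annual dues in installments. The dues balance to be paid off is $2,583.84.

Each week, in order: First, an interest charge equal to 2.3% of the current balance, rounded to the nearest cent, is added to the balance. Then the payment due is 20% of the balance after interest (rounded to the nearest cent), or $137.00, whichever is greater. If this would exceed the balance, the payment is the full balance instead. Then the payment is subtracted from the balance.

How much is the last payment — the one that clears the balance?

$131.64

Week 1: $2,583.84 +$59.43 interest = $2,643.27; pay $528.65 → $2,114.62
Week 2: $2,114.62 +$48.64 interest = $2,163.26; pay $432.65 → $1,730.61
Week 3: $1,730.61 +$39.80 interest = $1,770.41; pay $354.08 → $1,416.33
Week 4: $1,416.33 +$32.58 interest = $1,448.91; pay $289.78 → $1,159.13
Week 5: $1,159.13 +$26.66 interest = $1,185.79; pay $237.16 → $948.63
Week 6: $948.63 +$21.82 interest = $970.45; pay $194.09 → $776.36
Week 7: $776.36 +$17.86 interest = $794.22; pay $158.84 → $635.38
Week 8: $635.38 +$14.61 interest = $649.99; pay $137.00 → $512.99
Week 9: $512.99 +$11.80 interest = $524.79; pay $137.00 → $387.79
Week 10: $387.79 +$8.92 interest = $396.71; pay $137.00 → $259.71
Week 11: $259.71 +$5.97 interest = $265.68; pay $137.00 → $128.68
Week 12: $128.68 +$2.96 interest = $131.64; pay $131.64 → $0.00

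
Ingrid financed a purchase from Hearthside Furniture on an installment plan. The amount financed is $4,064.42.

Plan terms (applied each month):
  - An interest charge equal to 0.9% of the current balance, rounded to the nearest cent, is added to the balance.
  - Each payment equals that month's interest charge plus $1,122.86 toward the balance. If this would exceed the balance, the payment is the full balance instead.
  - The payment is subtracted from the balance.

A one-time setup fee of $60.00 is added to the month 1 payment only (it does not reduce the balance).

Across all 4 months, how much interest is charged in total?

Month 1: $4,064.42 +$36.58 interest = $4,101.00; pay $1,159.44 (+ $60.00 fee) → $2,941.56
Month 2: $2,941.56 +$26.47 interest = $2,968.03; pay $1,149.33 → $1,818.70
Month 3: $1,818.70 +$16.37 interest = $1,835.07; pay $1,139.23 → $695.84
Month 4: $695.84 +$6.26 interest = $702.10; pay $702.10 → $0.00
Total interest: $36.58 + $26.47 + $16.37 + $6.26 = $85.68

$85.68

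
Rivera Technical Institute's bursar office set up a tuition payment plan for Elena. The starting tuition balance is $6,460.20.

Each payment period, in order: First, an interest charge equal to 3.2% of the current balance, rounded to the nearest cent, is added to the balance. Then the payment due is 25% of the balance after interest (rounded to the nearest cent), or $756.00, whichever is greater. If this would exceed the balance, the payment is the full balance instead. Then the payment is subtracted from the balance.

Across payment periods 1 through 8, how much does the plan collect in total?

Payment period 1: $6,460.20 +$206.73 interest = $6,666.93; pay $1,666.73 → $5,000.20
Payment period 2: $5,000.20 +$160.01 interest = $5,160.21; pay $1,290.05 → $3,870.16
Payment period 3: $3,870.16 +$123.85 interest = $3,994.01; pay $998.50 → $2,995.51
Payment period 4: $2,995.51 +$95.86 interest = $3,091.37; pay $772.84 → $2,318.53
Payment period 5: $2,318.53 +$74.19 interest = $2,392.72; pay $756.00 → $1,636.72
Payment period 6: $1,636.72 +$52.38 interest = $1,689.10; pay $756.00 → $933.10
Payment period 7: $933.10 +$29.86 interest = $962.96; pay $756.00 → $206.96
Payment period 8: $206.96 +$6.62 interest = $213.58; pay $213.58 → $0.00
Total paid: $7,209.70

$7,209.70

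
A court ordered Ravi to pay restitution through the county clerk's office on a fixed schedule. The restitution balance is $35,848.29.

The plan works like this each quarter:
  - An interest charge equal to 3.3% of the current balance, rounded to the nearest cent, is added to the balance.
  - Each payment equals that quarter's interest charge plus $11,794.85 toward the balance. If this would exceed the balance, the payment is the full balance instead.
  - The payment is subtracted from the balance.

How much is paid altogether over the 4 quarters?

$38,244.87

Quarter 1: $35,848.29 +$1,182.99 interest = $37,031.28; pay $12,977.84 → $24,053.44
Quarter 2: $24,053.44 +$793.76 interest = $24,847.20; pay $12,588.61 → $12,258.59
Quarter 3: $12,258.59 +$404.53 interest = $12,663.12; pay $12,199.38 → $463.74
Quarter 4: $463.74 +$15.30 interest = $479.04; pay $479.04 → $0.00
Total paid: $38,244.87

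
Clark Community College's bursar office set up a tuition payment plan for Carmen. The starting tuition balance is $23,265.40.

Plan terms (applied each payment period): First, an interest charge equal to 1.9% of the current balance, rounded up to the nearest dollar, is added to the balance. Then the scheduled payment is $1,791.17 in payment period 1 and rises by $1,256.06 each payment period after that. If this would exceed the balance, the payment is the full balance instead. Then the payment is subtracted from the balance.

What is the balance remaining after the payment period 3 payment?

# | Opening | Interest | Payment | End bal
1 | $23,265.40 | $443.00 | $1,791.17 | $21,917.23
2 | $21,917.23 | $417.00 | $3,047.23 | $19,287.00
3 | $19,287.00 | $367.00 | $4,303.29 | $15,350.71

$15,350.71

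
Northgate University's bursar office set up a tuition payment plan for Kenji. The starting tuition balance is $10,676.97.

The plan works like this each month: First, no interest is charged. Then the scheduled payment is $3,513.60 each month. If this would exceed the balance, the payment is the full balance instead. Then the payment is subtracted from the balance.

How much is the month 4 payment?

Month 1: $10,676.97 − $3,513.60 → $7,163.37
Month 2: $7,163.37 − $3,513.60 → $3,649.77
Month 3: $3,649.77 − $3,513.60 → $136.17
Month 4: $136.17 − $136.17 → $0.00

$136.17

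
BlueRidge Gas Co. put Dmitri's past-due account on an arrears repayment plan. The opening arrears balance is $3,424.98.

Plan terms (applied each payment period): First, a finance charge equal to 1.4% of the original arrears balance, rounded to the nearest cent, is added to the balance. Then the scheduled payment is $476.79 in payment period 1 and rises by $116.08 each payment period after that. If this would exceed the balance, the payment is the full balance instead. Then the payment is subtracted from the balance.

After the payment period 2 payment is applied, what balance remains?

$2,451.22

# | Opening | Interest | Payment | End bal
1 | $3,424.98 | $47.95 | $476.79 | $2,996.14
2 | $2,996.14 | $47.95 | $592.87 | $2,451.22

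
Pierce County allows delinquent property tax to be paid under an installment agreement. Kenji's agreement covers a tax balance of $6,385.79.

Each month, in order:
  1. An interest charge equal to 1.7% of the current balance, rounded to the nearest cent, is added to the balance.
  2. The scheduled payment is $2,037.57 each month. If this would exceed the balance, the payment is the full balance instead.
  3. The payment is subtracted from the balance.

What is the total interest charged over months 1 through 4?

$235.24

Month 1: $6,385.79 +$108.56 interest = $6,494.35; pay $2,037.57 → $4,456.78
Month 2: $4,456.78 +$75.77 interest = $4,532.55; pay $2,037.57 → $2,494.98
Month 3: $2,494.98 +$42.41 interest = $2,537.39; pay $2,037.57 → $499.82
Month 4: $499.82 +$8.50 interest = $508.32; pay $508.32 → $0.00
Total interest: $108.56 + $75.77 + $42.41 + $8.50 = $235.24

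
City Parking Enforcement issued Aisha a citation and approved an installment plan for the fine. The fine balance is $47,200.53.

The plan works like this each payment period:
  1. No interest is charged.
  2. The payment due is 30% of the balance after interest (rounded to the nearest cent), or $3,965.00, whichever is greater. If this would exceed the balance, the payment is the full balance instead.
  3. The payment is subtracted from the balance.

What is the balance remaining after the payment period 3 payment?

$16,189.78

Payment period 1: opening $47,200.53; payment $14,160.16; balance $33,040.37
Payment period 2: opening $33,040.37; payment $9,912.11; balance $23,128.26
Payment period 3: opening $23,128.26; payment $6,938.48; balance $16,189.78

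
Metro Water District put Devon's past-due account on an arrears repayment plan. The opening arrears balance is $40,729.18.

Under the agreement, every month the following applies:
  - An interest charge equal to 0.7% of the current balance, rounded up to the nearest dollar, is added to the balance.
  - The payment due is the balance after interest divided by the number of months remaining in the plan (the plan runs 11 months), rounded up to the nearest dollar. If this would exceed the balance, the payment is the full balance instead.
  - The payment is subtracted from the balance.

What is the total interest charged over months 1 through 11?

$1,758.00

# | Opening | Interest | Payment | End bal
1 | $40,729.18 | $286.00 | $3,729.00 | $37,286.18
2 | $37,286.18 | $262.00 | $3,755.00 | $33,793.18
3 | $33,793.18 | $237.00 | $3,782.00 | $30,248.18
4 | $30,248.18 | $212.00 | $3,808.00 | $26,652.18
5 | $26,652.18 | $187.00 | $3,835.00 | $23,004.18
6 | $23,004.18 | $162.00 | $3,862.00 | $19,304.18
7 | $19,304.18 | $136.00 | $3,889.00 | $15,551.18
8 | $15,551.18 | $109.00 | $3,916.00 | $11,744.18
9 | $11,744.18 | $83.00 | $3,943.00 | $7,884.18
10 | $7,884.18 | $56.00 | $3,971.00 | $3,969.18
11 | $3,969.18 | $28.00 | $3,997.18 | $0.00
Total interest: $286.00 + $262.00 + $237.00 + $212.00 + $187.00 + $162.00 + $136.00 + $109.00 + $83.00 + $56.00 + $28.00 = $1,758.00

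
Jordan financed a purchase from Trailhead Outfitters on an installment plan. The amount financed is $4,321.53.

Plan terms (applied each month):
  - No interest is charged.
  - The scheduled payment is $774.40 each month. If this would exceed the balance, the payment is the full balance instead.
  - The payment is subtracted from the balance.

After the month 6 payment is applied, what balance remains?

$0.00

Month 1: $4,321.53 − $774.40 → $3,547.13
Month 2: $3,547.13 − $774.40 → $2,772.73
Month 3: $2,772.73 − $774.40 → $1,998.33
Month 4: $1,998.33 − $774.40 → $1,223.93
Month 5: $1,223.93 − $774.40 → $449.53
Month 6: $449.53 − $449.53 → $0.00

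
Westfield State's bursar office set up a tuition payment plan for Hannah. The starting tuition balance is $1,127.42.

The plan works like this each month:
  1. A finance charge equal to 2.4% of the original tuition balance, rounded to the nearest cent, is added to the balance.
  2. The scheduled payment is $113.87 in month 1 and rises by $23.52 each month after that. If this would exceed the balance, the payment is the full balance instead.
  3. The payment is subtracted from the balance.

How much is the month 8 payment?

# | Opening | Interest | Payment | End bal
1 | $1,127.42 | $27.06 | $113.87 | $1,040.61
2 | $1,040.61 | $27.06 | $137.39 | $930.28
3 | $930.28 | $27.06 | $160.91 | $796.43
4 | $796.43 | $27.06 | $184.43 | $639.06
5 | $639.06 | $27.06 | $207.95 | $458.17
6 | $458.17 | $27.06 | $231.47 | $253.76
7 | $253.76 | $27.06 | $254.99 | $25.83
8 | $25.83 | $27.06 | $52.89 | $0.00

$52.89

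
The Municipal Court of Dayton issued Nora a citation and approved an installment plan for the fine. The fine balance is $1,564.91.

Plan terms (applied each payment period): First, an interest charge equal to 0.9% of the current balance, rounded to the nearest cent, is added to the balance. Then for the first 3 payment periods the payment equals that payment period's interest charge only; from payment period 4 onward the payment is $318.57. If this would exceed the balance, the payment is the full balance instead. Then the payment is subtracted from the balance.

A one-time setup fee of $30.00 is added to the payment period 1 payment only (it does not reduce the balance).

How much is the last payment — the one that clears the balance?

Payment period 1: $1,564.91 +$14.08 interest = $1,578.99; pay $14.08 (+ $30.00 fee) → $1,564.91
Payment period 2: $1,564.91 +$14.08 interest = $1,578.99; pay $14.08 → $1,564.91
Payment period 3: $1,564.91 +$14.08 interest = $1,578.99; pay $14.08 → $1,564.91
Payment period 4: $1,564.91 +$14.08 interest = $1,578.99; pay $318.57 → $1,260.42
Payment period 5: $1,260.42 +$11.34 interest = $1,271.76; pay $318.57 → $953.19
Payment period 6: $953.19 +$8.58 interest = $961.77; pay $318.57 → $643.20
Payment period 7: $643.20 +$5.79 interest = $648.99; pay $318.57 → $330.42
Payment period 8: $330.42 +$2.97 interest = $333.39; pay $318.57 → $14.82
Payment period 9: $14.82 +$0.13 interest = $14.95; pay $14.95 → $0.00

$14.95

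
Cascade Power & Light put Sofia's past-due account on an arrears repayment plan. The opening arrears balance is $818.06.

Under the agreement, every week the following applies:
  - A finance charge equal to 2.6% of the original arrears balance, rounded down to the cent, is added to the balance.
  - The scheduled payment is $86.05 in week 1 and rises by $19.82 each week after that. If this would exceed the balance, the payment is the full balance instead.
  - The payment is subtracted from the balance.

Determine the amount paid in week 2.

# | Opening | Interest | Payment | End bal
1 | $818.06 | $21.26 | $86.05 | $753.27
2 | $753.27 | $21.26 | $105.87 | $668.66

$105.87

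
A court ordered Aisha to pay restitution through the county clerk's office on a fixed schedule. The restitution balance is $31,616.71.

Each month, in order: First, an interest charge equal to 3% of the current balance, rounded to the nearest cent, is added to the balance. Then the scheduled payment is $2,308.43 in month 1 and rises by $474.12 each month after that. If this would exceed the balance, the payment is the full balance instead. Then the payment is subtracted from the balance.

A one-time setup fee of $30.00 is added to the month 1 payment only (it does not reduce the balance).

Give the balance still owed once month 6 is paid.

$15,417.38

Month 1: opening $31,616.71; interest $948.50 → $32,565.21; payment $2,308.43 (+ $30.00 fee); balance $30,256.78
Month 2: opening $30,256.78; interest $907.70 → $31,164.48; payment $2,782.55; balance $28,381.93
Month 3: opening $28,381.93; interest $851.46 → $29,233.39; payment $3,256.67; balance $25,976.72
Month 4: opening $25,976.72; interest $779.30 → $26,756.02; payment $3,730.79; balance $23,025.23
Month 5: opening $23,025.23; interest $690.76 → $23,715.99; payment $4,204.91; balance $19,511.08
Month 6: opening $19,511.08; interest $585.33 → $20,096.41; payment $4,679.03; balance $15,417.38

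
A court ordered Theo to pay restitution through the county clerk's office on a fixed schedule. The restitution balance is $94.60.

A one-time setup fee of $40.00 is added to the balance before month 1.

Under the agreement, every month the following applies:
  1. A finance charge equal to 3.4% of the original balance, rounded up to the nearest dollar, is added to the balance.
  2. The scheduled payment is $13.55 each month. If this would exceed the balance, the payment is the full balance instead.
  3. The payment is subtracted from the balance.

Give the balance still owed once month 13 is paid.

$10.45

# | Opening | Interest | Payment | End bal
1 | $134.60 | $4.00 | $13.55 | $125.05
2 | $125.05 | $4.00 | $13.55 | $115.50
3 | $115.50 | $4.00 | $13.55 | $105.95
4 | $105.95 | $4.00 | $13.55 | $96.40
5 | $96.40 | $4.00 | $13.55 | $86.85
6 | $86.85 | $4.00 | $13.55 | $77.30
7 | $77.30 | $4.00 | $13.55 | $67.75
8 | $67.75 | $4.00 | $13.55 | $58.20
9 | $58.20 | $4.00 | $13.55 | $48.65
10 | $48.65 | $4.00 | $13.55 | $39.10
11 | $39.10 | $4.00 | $13.55 | $29.55
12 | $29.55 | $4.00 | $13.55 | $20.00
13 | $20.00 | $4.00 | $13.55 | $10.45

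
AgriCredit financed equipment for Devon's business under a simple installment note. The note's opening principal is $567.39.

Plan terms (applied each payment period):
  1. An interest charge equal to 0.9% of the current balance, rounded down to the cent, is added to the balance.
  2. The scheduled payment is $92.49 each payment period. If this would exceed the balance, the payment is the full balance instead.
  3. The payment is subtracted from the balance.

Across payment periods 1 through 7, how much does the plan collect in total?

$586.34

Payment period 1: $567.39 +$5.10 interest = $572.49; pay $92.49 → $480.00
Payment period 2: $480.00 +$4.32 interest = $484.32; pay $92.49 → $391.83
Payment period 3: $391.83 +$3.52 interest = $395.35; pay $92.49 → $302.86
Payment period 4: $302.86 +$2.72 interest = $305.58; pay $92.49 → $213.09
Payment period 5: $213.09 +$1.91 interest = $215.00; pay $92.49 → $122.51
Payment period 6: $122.51 +$1.10 interest = $123.61; pay $92.49 → $31.12
Payment period 7: $31.12 +$0.28 interest = $31.40; pay $31.40 → $0.00
Total paid: $586.34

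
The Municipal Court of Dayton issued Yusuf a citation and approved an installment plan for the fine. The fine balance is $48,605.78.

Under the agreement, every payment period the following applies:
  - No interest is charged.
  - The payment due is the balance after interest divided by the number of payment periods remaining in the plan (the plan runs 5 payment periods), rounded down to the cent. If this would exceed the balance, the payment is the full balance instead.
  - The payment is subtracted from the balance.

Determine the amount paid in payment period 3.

$9,721.16

# | Opening | Payment | End bal
1 | $48,605.78 | $9,721.15 | $38,884.63
2 | $38,884.63 | $9,721.15 | $29,163.48
3 | $29,163.48 | $9,721.16 | $19,442.32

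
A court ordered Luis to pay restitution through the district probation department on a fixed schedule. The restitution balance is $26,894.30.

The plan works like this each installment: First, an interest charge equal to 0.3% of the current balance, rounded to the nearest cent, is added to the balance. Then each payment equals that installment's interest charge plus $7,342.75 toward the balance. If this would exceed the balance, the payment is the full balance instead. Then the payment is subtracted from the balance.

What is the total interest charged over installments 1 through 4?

$190.56

Installment 1: opening $26,894.30; interest $80.68 → $26,974.98; payment $7,423.43; balance $19,551.55
Installment 2: opening $19,551.55; interest $58.65 → $19,610.20; payment $7,401.40; balance $12,208.80
Installment 3: opening $12,208.80; interest $36.63 → $12,245.43; payment $7,379.38; balance $4,866.05
Installment 4: opening $4,866.05; interest $14.60 → $4,880.65; payment $4,880.65; balance $0.00
Total interest: $80.68 + $58.65 + $36.63 + $14.60 = $190.56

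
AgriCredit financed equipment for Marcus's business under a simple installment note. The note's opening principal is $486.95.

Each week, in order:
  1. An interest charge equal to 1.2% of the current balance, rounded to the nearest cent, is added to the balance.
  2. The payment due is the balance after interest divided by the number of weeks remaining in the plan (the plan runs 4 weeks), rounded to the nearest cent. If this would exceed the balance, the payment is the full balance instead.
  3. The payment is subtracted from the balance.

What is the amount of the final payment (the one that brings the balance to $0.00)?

$127.68

Week 1: $486.95 +$5.84 interest = $492.79; pay $123.20 → $369.59
Week 2: $369.59 +$4.44 interest = $374.03; pay $124.68 → $249.35
Week 3: $249.35 +$2.99 interest = $252.34; pay $126.17 → $126.17
Week 4: $126.17 +$1.51 interest = $127.68; pay $127.68 → $0.00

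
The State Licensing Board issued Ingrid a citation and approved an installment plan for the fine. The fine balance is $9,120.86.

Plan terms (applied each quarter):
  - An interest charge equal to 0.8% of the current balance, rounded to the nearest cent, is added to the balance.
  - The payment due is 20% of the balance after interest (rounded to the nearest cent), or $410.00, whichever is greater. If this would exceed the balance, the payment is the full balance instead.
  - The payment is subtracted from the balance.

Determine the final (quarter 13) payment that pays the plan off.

Quarter 1: opening $9,120.86; interest $72.97 → $9,193.83; payment $1,838.77; balance $7,355.06
Quarter 2: opening $7,355.06; interest $58.84 → $7,413.90; payment $1,482.78; balance $5,931.12
Quarter 3: opening $5,931.12; interest $47.45 → $5,978.57; payment $1,195.71; balance $4,782.86
Quarter 4: opening $4,782.86; interest $38.26 → $4,821.12; payment $964.22; balance $3,856.90
Quarter 5: opening $3,856.90; interest $30.86 → $3,887.76; payment $777.55; balance $3,110.21
Quarter 6: opening $3,110.21; interest $24.88 → $3,135.09; payment $627.02; balance $2,508.07
Quarter 7: opening $2,508.07; interest $20.06 → $2,528.13; payment $505.63; balance $2,022.50
Quarter 8: opening $2,022.50; interest $16.18 → $2,038.68; payment $410.00; balance $1,628.68
Quarter 9: opening $1,628.68; interest $13.03 → $1,641.71; payment $410.00; balance $1,231.71
Quarter 10: opening $1,231.71; interest $9.85 → $1,241.56; payment $410.00; balance $831.56
Quarter 11: opening $831.56; interest $6.65 → $838.21; payment $410.00; balance $428.21
Quarter 12: opening $428.21; interest $3.43 → $431.64; payment $410.00; balance $21.64
Quarter 13: opening $21.64; interest $0.17 → $21.81; payment $21.81; balance $0.00

$21.81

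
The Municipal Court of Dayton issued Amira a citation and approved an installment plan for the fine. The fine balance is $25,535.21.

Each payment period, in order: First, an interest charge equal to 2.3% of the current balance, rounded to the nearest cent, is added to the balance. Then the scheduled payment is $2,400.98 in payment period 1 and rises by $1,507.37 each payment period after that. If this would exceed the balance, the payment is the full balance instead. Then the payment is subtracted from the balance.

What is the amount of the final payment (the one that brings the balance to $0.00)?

$629.77

# | Opening | Interest | Payment | End bal
1 | $25,535.21 | $587.31 | $2,400.98 | $23,721.54
2 | $23,721.54 | $545.60 | $3,908.35 | $20,358.79
3 | $20,358.79 | $468.25 | $5,415.72 | $15,411.32
4 | $15,411.32 | $354.46 | $6,923.09 | $8,842.69
5 | $8,842.69 | $203.38 | $8,430.46 | $615.61
6 | $615.61 | $14.16 | $629.77 | $0.00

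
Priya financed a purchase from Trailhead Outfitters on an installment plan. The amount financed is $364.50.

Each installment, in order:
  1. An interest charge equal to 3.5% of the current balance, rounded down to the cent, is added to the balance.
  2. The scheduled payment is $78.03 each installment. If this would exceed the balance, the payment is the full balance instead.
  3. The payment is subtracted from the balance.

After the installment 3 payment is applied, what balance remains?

Installment 1: opening $364.50; interest $12.75 → $377.25; payment $78.03; balance $299.22
Installment 2: opening $299.22; interest $10.47 → $309.69; payment $78.03; balance $231.66
Installment 3: opening $231.66; interest $8.10 → $239.76; payment $78.03; balance $161.73

$161.73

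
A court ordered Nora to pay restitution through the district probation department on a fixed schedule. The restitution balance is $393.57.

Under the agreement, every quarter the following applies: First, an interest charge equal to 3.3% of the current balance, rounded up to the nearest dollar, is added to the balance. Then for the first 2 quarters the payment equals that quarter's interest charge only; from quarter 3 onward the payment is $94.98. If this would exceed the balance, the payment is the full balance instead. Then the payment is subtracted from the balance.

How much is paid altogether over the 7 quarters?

# | Opening | Interest | Payment | End bal
1 | $393.57 | $13.00 | $13.00 | $393.57
2 | $393.57 | $13.00 | $13.00 | $393.57
3 | $393.57 | $13.00 | $94.98 | $311.59
4 | $311.59 | $11.00 | $94.98 | $227.61
5 | $227.61 | $8.00 | $94.98 | $140.63
6 | $140.63 | $5.00 | $94.98 | $50.65
7 | $50.65 | $2.00 | $52.65 | $0.00
Total paid: $458.57

$458.57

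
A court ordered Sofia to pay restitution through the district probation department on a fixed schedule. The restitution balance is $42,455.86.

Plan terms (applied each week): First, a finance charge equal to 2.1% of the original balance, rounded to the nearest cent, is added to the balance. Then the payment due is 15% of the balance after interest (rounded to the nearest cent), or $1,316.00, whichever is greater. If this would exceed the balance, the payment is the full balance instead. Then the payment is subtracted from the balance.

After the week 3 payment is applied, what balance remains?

$28,022.74

Week 1: opening $42,455.86; interest $891.57 → $43,347.43; payment $6,502.11; balance $36,845.32
Week 2: opening $36,845.32; interest $891.57 → $37,736.89; payment $5,660.53; balance $32,076.36
Week 3: opening $32,076.36; interest $891.57 → $32,967.93; payment $4,945.19; balance $28,022.74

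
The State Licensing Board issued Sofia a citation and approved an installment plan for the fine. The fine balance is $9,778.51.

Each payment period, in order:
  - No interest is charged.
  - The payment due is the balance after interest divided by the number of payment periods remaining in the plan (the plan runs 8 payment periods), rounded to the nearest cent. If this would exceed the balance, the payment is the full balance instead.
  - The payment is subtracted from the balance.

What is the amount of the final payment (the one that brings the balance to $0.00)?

$1,222.31

Payment period 1: $9,778.51 − $1,222.31 → $8,556.20
Payment period 2: $8,556.20 − $1,222.31 → $7,333.89
Payment period 3: $7,333.89 − $1,222.32 → $6,111.57
Payment period 4: $6,111.57 − $1,222.31 → $4,889.26
Payment period 5: $4,889.26 − $1,222.32 → $3,666.94
Payment period 6: $3,666.94 − $1,222.31 → $2,444.63
Payment period 7: $2,444.63 − $1,222.32 → $1,222.31
Payment period 8: $1,222.31 − $1,222.31 → $0.00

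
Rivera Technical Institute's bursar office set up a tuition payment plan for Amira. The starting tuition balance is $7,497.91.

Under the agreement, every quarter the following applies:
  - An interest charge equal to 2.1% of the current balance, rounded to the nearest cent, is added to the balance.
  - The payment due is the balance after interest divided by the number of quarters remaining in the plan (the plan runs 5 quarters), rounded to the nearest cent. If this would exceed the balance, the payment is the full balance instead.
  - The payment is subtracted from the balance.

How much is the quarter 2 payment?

# | Opening | Interest | Payment | End bal
1 | $7,497.91 | $157.46 | $1,531.07 | $6,124.30
2 | $6,124.30 | $128.61 | $1,563.23 | $4,689.68

$1,563.23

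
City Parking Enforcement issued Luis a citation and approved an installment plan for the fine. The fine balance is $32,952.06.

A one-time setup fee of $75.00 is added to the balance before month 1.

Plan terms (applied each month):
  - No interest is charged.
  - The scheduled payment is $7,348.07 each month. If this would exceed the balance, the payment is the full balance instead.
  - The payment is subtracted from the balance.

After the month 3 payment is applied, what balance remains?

Month 1: opening $33,027.06; payment $7,348.07; balance $25,678.99
Month 2: opening $25,678.99; payment $7,348.07; balance $18,330.92
Month 3: opening $18,330.92; payment $7,348.07; balance $10,982.85

$10,982.85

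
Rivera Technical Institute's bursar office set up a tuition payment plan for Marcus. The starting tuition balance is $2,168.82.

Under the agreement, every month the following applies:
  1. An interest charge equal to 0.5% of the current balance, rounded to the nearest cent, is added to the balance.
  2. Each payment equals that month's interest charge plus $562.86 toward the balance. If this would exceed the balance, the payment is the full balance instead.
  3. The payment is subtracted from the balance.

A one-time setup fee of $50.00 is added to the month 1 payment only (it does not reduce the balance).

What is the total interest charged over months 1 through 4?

$26.49

# | Opening | Interest | Payment | Fee | End bal
1 | $2,168.82 | $10.84 | $573.70 | $50.00 | $1,605.96
2 | $1,605.96 | $8.03 | $570.89 | — | $1,043.10
3 | $1,043.10 | $5.22 | $568.08 | — | $480.24
4 | $480.24 | $2.40 | $482.64 | — | $0.00
Total interest: $10.84 + $8.03 + $5.22 + $2.40 = $26.49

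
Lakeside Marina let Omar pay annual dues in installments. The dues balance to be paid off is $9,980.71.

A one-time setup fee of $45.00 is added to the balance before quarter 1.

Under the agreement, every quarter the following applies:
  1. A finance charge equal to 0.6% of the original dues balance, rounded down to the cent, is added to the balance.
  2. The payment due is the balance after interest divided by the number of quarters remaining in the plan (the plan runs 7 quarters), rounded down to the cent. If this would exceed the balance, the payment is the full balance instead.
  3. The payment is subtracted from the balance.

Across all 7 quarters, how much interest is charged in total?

# | Opening | Interest | Payment | End bal
1 | $10,025.71 | $59.88 | $1,440.79 | $8,644.80
2 | $8,644.80 | $59.88 | $1,450.78 | $7,253.90
3 | $7,253.90 | $59.88 | $1,462.75 | $5,851.03
4 | $5,851.03 | $59.88 | $1,477.72 | $4,433.19
5 | $4,433.19 | $59.88 | $1,497.69 | $2,995.38
6 | $2,995.38 | $59.88 | $1,527.63 | $1,527.63
7 | $1,527.63 | $59.88 | $1,587.51 | $0.00
Total interest: $59.88 + $59.88 + $59.88 + $59.88 + $59.88 + $59.88 + $59.88 = $419.16

$419.16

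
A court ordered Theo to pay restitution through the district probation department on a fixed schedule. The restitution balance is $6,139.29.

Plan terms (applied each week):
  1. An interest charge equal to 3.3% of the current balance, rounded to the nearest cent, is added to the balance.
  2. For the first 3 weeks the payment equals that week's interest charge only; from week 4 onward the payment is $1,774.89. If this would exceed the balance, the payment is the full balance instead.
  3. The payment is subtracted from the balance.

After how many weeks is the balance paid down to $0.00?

7

Week 1: opening $6,139.29; interest $202.60 → $6,341.89; payment $202.60; balance $6,139.29
Week 2: opening $6,139.29; interest $202.60 → $6,341.89; payment $202.60; balance $6,139.29
Week 3: opening $6,139.29; interest $202.60 → $6,341.89; payment $202.60; balance $6,139.29
Week 4: opening $6,139.29; interest $202.60 → $6,341.89; payment $1,774.89; balance $4,567.00
Week 5: opening $4,567.00; interest $150.71 → $4,717.71; payment $1,774.89; balance $2,942.82
Week 6: opening $2,942.82; interest $97.11 → $3,039.93; payment $1,774.89; balance $1,265.04
Week 7: opening $1,265.04; interest $41.75 → $1,306.79; payment $1,306.79; balance $0.00
Balance reaches $0.00 in week 7.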